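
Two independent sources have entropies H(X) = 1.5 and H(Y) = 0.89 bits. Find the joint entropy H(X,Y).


For independent variables, H(X,Y) = H(X) + H(Y) = 1.5 + 0.89 = 2.39

2.39 bits


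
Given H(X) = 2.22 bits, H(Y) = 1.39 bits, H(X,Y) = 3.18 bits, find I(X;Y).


I(X;Y) = H(X) + H(Y) - H(X,Y) = 2.22 + 1.39 - 3.18 = 0.43

0.43 bits


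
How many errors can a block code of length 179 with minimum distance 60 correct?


Correction capability = floor((d-1)/2) = floor((60-1)/2) = 29

29 errors


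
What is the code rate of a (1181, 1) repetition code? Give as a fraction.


Rate = k/n = 1/1181

1/1181


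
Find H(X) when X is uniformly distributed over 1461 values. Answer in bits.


H = log2(n) = log2(1461) = 10.5127

10.5127 bits


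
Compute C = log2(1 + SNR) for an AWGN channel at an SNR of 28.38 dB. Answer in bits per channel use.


SNR_linear = 10^(28.38/10) = 688.6523; C = log2(1 + SNR_linear) = log2(1 + 688.6523) = 9.4297

9.4297 bits/channel use


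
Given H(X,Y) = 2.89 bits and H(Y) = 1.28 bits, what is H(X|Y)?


H(X|Y) = H(X,Y) - H(Y) = 2.89 - 1.28 = 1.61

1.61 bits


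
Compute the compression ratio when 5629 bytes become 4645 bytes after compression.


Ratio = original / compressed = 5629 / 4645 = 1.2118

1.2118


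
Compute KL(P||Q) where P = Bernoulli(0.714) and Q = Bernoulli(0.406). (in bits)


KL = p*log2(p/q) + (1-p)*log2((1-p)/(1-q)) = 0.714*log2(0.714/0.406) + 0.286*log2(0.286/0.594) = 0.2799

0.2799 bits


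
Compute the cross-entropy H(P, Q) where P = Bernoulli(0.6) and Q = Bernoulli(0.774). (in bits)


H(P,Q) = -p*log2(q) - (1-p)*log2(1-q). -0.6*log2(0.774) = 0.221757; -0.4*log2(0.226) = 0.858242. H(P,Q) = 0.221757 + 0.858242 = 1.08

1.08 bits


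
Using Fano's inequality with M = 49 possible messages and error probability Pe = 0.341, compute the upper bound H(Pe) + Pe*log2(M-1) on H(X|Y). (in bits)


H(Pe) = -Pe*log2(Pe) - (1-Pe)*log2(1-Pe) = -0.341*log2(0.341) - 0.659*log2(0.659) = 0.529285 + 0.396487 = 0.9258. Pe*log2(M-1) = 0.341*log2(48) = 1.904472. Bound = H(Pe) + Pe*log2(M-1) = 0.529285 + 0.396487 + 1.904472 = 2.8302

2.8302 bits


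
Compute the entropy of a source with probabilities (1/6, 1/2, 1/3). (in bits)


H = -sum(p_i * log2(p_i)). Terms: -(1/6)*log2(1/6) = 0.430827; -(1/2)*log2(1/2) = 0.500000; -(1/3)*log2(1/3) = 0.528321. H = 0.430827 + 0.500000 + 0.528321 = 1.4591

1.4591 bits


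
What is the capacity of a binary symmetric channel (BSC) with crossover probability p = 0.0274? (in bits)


H(p) = -p*log2(p) - (1-p)*log2(1-p) = -0.0274*log2(0.0274) - 0.9726*log2(0.9726) = 0.142197 + 0.038983 = 0.1812. C = 1 - H(p) = 1 - 0.1812 = 0.8188

0.8188 bits


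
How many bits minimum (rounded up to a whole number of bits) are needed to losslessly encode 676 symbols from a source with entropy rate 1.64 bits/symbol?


Minimum bits >= n * H = 676 * 1.64 = 1108.64, rounded up to a whole number of bits = 1109

1109 bits


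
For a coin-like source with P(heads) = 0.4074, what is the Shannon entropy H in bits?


H = -p*log2(p) - (1-p)*log2(1-p). -0.4074*log2(0.4074) = 0.527779; -0.5926*log2(0.5926) = 0.447336. H = 0.527779 + 0.447336 = 0.9751

0.9751 bits


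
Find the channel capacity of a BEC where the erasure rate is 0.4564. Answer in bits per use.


C = 1 - epsilon = 1 - 0.4564 = 0.5436

0.5436 bits


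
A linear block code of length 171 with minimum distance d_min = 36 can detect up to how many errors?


Detection capability = d_min - 1 = 36 - 1 = 35

35 errors


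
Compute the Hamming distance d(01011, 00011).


Count differing positions: . ^ . . . = 1 differences

1


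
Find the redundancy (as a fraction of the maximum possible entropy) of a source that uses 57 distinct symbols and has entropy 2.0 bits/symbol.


H_max = log2(K) = log2(57) = 5.8329 bits/symbol. Redundancy = 1 - H/H_max = 1 - 2.0/5.8329 = 1 - 0.3429 = 0.6571

0.6571


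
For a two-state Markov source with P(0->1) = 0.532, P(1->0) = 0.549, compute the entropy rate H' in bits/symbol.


Stationary distribution: pi_0 = p10/(p01+p10) = 0.5079, pi_1 = 0.4921. Entropy rate H' = pi_0*H(p01) + pi_1*H(p10) = 0.5079*0.997 + 0.4921*0.9931 = 0.9951

0.9951 bits/symbol


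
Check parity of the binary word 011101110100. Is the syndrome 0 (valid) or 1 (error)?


Syndrome = XOR of all bits = 0 XOR 1 XOR 1 XOR 1 XOR 0 XOR 1 XOR 1 XOR 1 XOR 0 XOR 1 XOR 0 XOR 0 = 1

1


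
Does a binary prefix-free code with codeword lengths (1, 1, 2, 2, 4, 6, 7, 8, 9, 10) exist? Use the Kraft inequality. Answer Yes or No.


Kraft sum = sum(2^(-l_i)) = 1.5928, need <= 1. Result: violated (a binary prefix-free code with these lengths cannot exist)

No


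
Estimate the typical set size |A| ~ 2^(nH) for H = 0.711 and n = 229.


log2|A_typical| = nH = 229 * 0.711 = 162.819, so |A_typical| ~ 2^162.819 = 1.031e+49

1.031e+49


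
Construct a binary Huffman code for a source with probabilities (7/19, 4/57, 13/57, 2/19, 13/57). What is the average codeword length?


Huffman construction (repeatedly merge the two least-probable nodes; each merge adds 1 bit to every symbol beneath it): 4/57 + 2/19 = 10/57; 10/57 + 13/57 = 23/57; 13/57 + 7/19 = 34/57; 23/57 + 34/57 = 1. Resulting codeword lengths (in the order the probabilities were given): (2, 3, 2, 3, 2). L_avg = sum(p_i * l_i) = 7/19*2 + 4/57*3 + 13/57*2 + 2/19*3 + 13/57*2 = 124/57 = 2.1754

2.1754 bits


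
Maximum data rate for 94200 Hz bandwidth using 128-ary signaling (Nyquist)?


Rate = 2 * B * log2(M) = 2 * 94200 * 7.0 = 1318800.0

1318800.0 bps


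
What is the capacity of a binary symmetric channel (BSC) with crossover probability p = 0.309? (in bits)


H(p) = -p*log2(p) - (1-p)*log2(1-p) = -0.309*log2(0.309) - 0.691*log2(0.691) = 0.523545 + 0.368470 = 0.892. C = 1 - H(p) = 1 - 0.892 = 0.108

0.108 bits


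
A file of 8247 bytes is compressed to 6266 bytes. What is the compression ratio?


Ratio = original / compressed = 8247 / 6266 = 1.3162

1.3162


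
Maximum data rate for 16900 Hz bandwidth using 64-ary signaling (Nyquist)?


Rate = 2 * B * log2(M) = 2 * 16900 * 6.0 = 202800.0

202800.0 bps


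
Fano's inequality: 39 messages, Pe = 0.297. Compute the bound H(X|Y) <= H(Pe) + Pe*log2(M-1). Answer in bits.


H(Pe) = -Pe*log2(Pe) - (1-Pe)*log2(1-Pe) = -0.297*log2(0.297) - 0.703*log2(0.703) = 0.520185 + 0.357408 = 0.8776. Pe*log2(M-1) = 0.297*log2(38) = 1.558634. Bound = H(Pe) + Pe*log2(M-1) = 0.520185 + 0.357408 + 1.558634 = 2.4362

2.4362 bits


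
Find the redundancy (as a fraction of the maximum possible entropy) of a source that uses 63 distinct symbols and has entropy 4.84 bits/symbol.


H_max = log2(K) = log2(63) = 5.9773 bits/symbol. Redundancy = 1 - H/H_max = 1 - 4.84/5.9773 = 1 - 0.8097 = 0.1903

0.1903


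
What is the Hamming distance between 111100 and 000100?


Count differing positions: ^ ^ ^ . . . = 3 differences

3


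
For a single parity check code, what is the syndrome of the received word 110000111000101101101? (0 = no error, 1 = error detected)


Syndrome = XOR of all bits = 1 XOR 1 XOR 0 XOR 0 XOR 0 XOR 0 XOR 1 XOR 1 XOR 1 XOR 0 XOR 0 XOR 0 XOR 1 XOR 0 XOR 1 XOR 1 XOR 0 XOR 1 XOR 1 XOR 0 XOR 1 = 1

1


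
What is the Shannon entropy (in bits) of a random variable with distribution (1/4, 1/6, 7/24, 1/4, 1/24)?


H = -sum(p_i * log2(p_i)). Terms: -(1/4)*log2(1/4) = 0.500000; -(1/6)*log2(1/6) = 0.430827; -(7/24)*log2(7/24) = 0.518469; -(1/4)*log2(1/4) = 0.500000; -(1/24)*log2(1/24) = 0.191040. H = 0.500000 + 0.430827 + 0.518469 + 0.500000 + 0.191040 = 2.1403

2.1403 bits


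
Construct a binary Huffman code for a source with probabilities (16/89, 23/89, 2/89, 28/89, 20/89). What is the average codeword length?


Huffman construction (repeatedly merge the two least-probable nodes; each merge adds 1 bit to every symbol beneath it): 2/89 + 16/89 = 18/89; 18/89 + 20/89 = 38/89; 23/89 + 28/89 = 51/89; 38/89 + 51/89 = 1. Resulting codeword lengths (in the order the probabilities were given): (3, 2, 3, 2, 2). L_avg = sum(p_i * l_i) = 16/89*3 + 23/89*2 + 2/89*3 + 28/89*2 + 20/89*2 = 196/89 = 2.2022

2.2022 bits


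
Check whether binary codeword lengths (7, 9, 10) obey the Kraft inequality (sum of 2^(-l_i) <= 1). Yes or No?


Kraft sum = sum(2^(-l_i)) = 0.0107, need <= 1. Result: satisfied (a binary prefix-free code with these lengths exists)

Yes


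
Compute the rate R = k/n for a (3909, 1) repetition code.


Rate = k/n = 1/3909

1/3909


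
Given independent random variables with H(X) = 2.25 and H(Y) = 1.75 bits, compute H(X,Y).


For independent variables, H(X,Y) = H(X) + H(Y) = 2.25 + 1.75 = 4.0

4.0 bits


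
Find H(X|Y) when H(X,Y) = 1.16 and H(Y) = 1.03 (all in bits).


H(X|Y) = H(X,Y) - H(Y) = 1.16 - 1.03 = 0.13

0.13 bits


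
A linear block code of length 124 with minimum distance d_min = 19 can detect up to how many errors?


Detection capability = d_min - 1 = 19 - 1 = 18

18 errors


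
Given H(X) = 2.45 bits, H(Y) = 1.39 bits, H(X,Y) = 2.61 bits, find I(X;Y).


I(X;Y) = H(X) + H(Y) - H(X,Y) = 2.45 + 1.39 - 2.61 = 1.23

1.23 bits


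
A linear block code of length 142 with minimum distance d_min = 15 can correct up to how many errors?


Correction capability = floor((d-1)/2) = floor((15-1)/2) = 7

7 errors


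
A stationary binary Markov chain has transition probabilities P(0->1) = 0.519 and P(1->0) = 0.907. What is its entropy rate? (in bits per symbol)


Stationary distribution: pi_0 = p10/(p01+p10) = 0.636, pi_1 = 0.364. Entropy rate H' = pi_0*H(p01) + pi_1*H(p10) = 0.636*0.999 + 0.364*0.4464 = 0.7979

0.7979 bits/symbol


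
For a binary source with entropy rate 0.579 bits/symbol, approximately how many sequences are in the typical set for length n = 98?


log2|A_typical| = nH = 98 * 0.579 = 56.742, so |A_typical| ~ 2^56.742 = 1.205e+17

1.205e+17


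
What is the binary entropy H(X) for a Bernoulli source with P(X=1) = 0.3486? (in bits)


H = -p*log2(p) - (1-p)*log2(1-p). -0.3486*log2(0.3486) = 0.529996; -0.6514*log2(0.6514) = 0.402816. H = 0.529996 + 0.402816 = 0.9328

0.9328 bits


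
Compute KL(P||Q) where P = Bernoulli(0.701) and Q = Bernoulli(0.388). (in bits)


KL = p*log2(p/q) + (1-p)*log2((1-p)/(1-q)) = 0.701*log2(0.701/0.388) + 0.299*log2(0.299/0.612) = 0.2892

0.2892 bits


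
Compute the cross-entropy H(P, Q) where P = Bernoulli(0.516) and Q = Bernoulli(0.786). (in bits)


H(P,Q) = -p*log2(q) - (1-p)*log2(1-q). -0.516*log2(0.786) = 0.179258; -0.484*log2(0.214) = 1.076570. H(P,Q) = 0.179258 + 1.076570 = 1.2558

1.2558 bits


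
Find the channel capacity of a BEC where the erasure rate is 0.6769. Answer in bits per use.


C = 1 - epsilon = 1 - 0.6769 = 0.3231

0.3231 bits


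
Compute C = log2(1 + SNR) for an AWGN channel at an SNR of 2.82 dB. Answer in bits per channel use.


SNR_linear = 10^(2.82/10) = 1.9143; C = log2(1 + SNR_linear) = log2(1 + 1.9143) = 1.5431

1.5431 bits/channel use


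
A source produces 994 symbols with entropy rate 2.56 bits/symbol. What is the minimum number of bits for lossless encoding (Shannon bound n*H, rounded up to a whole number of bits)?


Minimum bits >= n * H = 994 * 2.56 = 2544.64, rounded up to a whole number of bits = 2545

2545 bits


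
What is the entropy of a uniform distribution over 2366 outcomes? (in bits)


H = log2(n) = log2(2366) = 11.2082

11.2082 bits


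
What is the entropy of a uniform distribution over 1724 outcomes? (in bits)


H = log2(n) = log2(1724) = 10.7515

10.7515 bits


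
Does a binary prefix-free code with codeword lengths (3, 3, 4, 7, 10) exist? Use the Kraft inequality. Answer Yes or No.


Kraft sum = sum(2^(-l_i)) = 0.3213, need <= 1. Result: satisfied (a binary prefix-free code with these lengths exists)

Yes


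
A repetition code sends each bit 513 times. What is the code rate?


Rate = k/n = 1/513

1/513


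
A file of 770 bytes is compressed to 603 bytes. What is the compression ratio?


Ratio = original / compressed = 770 / 603 = 1.2769

1.2769


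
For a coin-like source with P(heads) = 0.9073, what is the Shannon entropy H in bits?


H = -p*log2(p) - (1-p)*log2(1-p). -0.9073*log2(0.9073) = 0.127338; -0.0927*log2(0.0927) = 0.318080. H = 0.127338 + 0.318080 = 0.4454

0.4454 bits


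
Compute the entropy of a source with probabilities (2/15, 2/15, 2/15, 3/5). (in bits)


H = -sum(p_i * log2(p_i)). Terms: -(2/15)*log2(2/15) = 0.387585; -(2/15)*log2(2/15) = 0.387585; -(2/15)*log2(2/15) = 0.387585; -(3/5)*log2(3/5) = 0.442179. H = 0.387585 + 0.387585 + 0.387585 + 0.442179 = 1.6049

1.6049 bits


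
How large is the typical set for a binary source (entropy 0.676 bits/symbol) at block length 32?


log2|A_typical| = nH = 32 * 0.676 = 21.632, so |A_typical| ~ 2^21.632 = 3.250e+06

3.250e+06


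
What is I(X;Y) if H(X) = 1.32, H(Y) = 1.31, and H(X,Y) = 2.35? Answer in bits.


I(X;Y) = H(X) + H(Y) - H(X,Y) = 1.32 + 1.31 - 2.35 = 0.28

0.28 bits


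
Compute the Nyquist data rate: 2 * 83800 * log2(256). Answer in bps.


Rate = 2 * B * log2(M) = 2 * 83800 * 8.0 = 1340800.0

1340800.0 bps


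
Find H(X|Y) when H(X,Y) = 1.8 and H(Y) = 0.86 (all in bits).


H(X|Y) = H(X,Y) - H(Y) = 1.8 - 0.86 = 0.94

0.94 bits


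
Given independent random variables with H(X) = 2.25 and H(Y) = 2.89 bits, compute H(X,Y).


For independent variables, H(X,Y) = H(X) + H(Y) = 2.25 + 2.89 = 5.14

5.14 bits


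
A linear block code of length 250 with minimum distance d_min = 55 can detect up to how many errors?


Detection capability = d_min - 1 = 55 - 1 = 54

54 errors


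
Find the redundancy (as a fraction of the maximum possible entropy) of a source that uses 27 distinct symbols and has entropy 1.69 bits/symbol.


H_max = log2(K) = log2(27) = 4.7549 bits/symbol. Redundancy = 1 - H/H_max = 1 - 1.69/4.7549 = 1 - 0.3554 = 0.6446

0.6446


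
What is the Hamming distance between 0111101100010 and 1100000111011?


Count differing positions: ^ . ^ ^ ^ . ^ . ^ ^ . . ^ = 8 differences

8


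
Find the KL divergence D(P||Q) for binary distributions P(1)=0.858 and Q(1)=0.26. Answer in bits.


KL = p*log2(p/q) + (1-p)*log2((1-p)/(1-q)) = 0.858*log2(0.858/0.26) + 0.142*log2(0.142/0.74) = 1.1397

1.1397 bits


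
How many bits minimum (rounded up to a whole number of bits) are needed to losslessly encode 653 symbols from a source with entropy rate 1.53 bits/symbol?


Minimum bits >= n * H = 653 * 1.53 = 999.09, rounded up to a whole number of bits = 1000

1000 bits


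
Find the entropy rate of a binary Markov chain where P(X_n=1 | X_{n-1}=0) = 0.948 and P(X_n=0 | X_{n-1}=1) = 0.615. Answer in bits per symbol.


Stationary distribution: pi_0 = p10/(p01+p10) = 0.3935, pi_1 = 0.6065. Entropy rate H' = pi_0*H(p01) + pi_1*H(p10) = 0.3935*0.2948 + 0.6065*0.9615 = 0.6992

0.6992 bits/symbol


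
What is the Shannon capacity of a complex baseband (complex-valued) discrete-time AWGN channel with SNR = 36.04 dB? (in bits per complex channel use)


SNR_linear = 10^(36.04/10) = 4017.9081; C = log2(1 + SNR_linear) = log2(1 + 4017.9081) = 11.9726

11.9726 bits/channel use


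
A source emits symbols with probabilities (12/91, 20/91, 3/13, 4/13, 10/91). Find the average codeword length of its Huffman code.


Huffman construction (repeatedly merge the two least-probable nodes; each merge adds 1 bit to every symbol beneath it): 10/91 + 12/91 = 22/91; 20/91 + 3/13 = 41/91; 22/91 + 4/13 = 50/91; 41/91 + 50/91 = 1. Resulting codeword lengths (in the order the probabilities were given): (3, 2, 2, 2, 3). L_avg = sum(p_i * l_i) = 12/91*3 + 20/91*2 + 3/13*2 + 4/13*2 + 10/91*3 = 204/91 = 2.2418

2.2418 bits


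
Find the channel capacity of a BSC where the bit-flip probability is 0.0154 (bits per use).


H(p) = -p*log2(p) - (1-p)*log2(1-p) = -0.0154*log2(0.0154) - 0.9846*log2(0.9846) = 0.092722 + 0.022046 = 0.1148. C = 1 - H(p) = 1 - 0.1148 = 0.8852

0.8852 bits


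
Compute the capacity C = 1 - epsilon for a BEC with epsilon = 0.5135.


C = 1 - epsilon = 1 - 0.5135 = 0.4865

0.4865 bits


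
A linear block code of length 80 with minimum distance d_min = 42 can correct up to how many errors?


Correction capability = floor((d-1)/2) = floor((42-1)/2) = 20

20 errors


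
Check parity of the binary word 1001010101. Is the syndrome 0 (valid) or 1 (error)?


Syndrome = XOR of all bits = 1 XOR 0 XOR 0 XOR 1 XOR 0 XOR 1 XOR 0 XOR 1 XOR 0 XOR 1 = 1

1


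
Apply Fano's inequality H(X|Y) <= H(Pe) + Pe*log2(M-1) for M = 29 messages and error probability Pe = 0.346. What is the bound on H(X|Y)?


H(Pe) = -Pe*log2(Pe) - (1-Pe)*log2(1-Pe) = -0.346*log2(0.346) - 0.654*log2(0.654) = 0.529780 + 0.400665 = 0.9304. Pe*log2(M-1) = 0.346*log2(28) = 1.663345. Bound = H(Pe) + Pe*log2(M-1) = 0.529780 + 0.400665 + 1.663345 = 2.5938

2.5938 bits


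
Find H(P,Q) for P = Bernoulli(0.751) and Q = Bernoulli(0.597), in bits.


H(P,Q) = -p*log2(q) - (1-p)*log2(1-q). -0.751*log2(0.597) = 0.558892; -0.249*log2(0.403) = 0.326476. H(P,Q) = 0.558892 + 0.326476 = 0.8854

0.8854 bits


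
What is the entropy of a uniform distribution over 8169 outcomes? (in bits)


H = log2(n) = log2(8169) = 12.9959

12.9959 bits


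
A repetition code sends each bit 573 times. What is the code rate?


Rate = k/n = 1/573

1/573


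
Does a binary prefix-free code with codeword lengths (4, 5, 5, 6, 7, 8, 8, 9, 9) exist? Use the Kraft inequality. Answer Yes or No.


Kraft sum = sum(2^(-l_i)) = 0.1602, need <= 1. Result: satisfied (a binary prefix-free code with these lengths exists)

Yes


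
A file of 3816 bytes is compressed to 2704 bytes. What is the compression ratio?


Ratio = original / compressed = 3816 / 2704 = 1.4112

1.4112


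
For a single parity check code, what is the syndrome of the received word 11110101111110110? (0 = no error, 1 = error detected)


Syndrome = XOR of all bits = 1 XOR 1 XOR 1 XOR 1 XOR 0 XOR 1 XOR 0 XOR 1 XOR 1 XOR 1 XOR 1 XOR 1 XOR 1 XOR 0 XOR 1 XOR 1 XOR 0 = 1

1


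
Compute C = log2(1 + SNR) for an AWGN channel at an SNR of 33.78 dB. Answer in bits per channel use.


SNR_linear = 10^(33.78/10) = 2387.8113; C = log2(1 + SNR_linear) = log2(1 + 2387.8113) = 11.2221

11.2221 bits/channel use


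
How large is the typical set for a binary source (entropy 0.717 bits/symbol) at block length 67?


log2|A_typical| = nH = 67 * 0.717 = 48.039, so |A_typical| ~ 2^48.039 = 2.892e+14

2.892e+14


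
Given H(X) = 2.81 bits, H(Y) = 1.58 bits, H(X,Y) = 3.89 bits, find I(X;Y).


I(X;Y) = H(X) + H(Y) - H(X,Y) = 2.81 + 1.58 - 3.89 = 0.5

0.5 bits


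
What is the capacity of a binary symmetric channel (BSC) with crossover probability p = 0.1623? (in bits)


H(p) = -p*log2(p) - (1-p)*log2(1-p) = -0.1623*log2(0.1623) - 0.8377*log2(0.8377) = 0.425756 + 0.214028 = 0.6398. C = 1 - H(p) = 1 - 0.6398 = 0.3602

0.3602 bits


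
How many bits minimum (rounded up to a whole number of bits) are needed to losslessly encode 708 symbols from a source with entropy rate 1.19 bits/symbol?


Minimum bits >= n * H = 708 * 1.19 = 842.52, rounded up to a whole number of bits = 843

843 bits


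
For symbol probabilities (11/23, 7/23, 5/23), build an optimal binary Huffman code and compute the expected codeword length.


Huffman construction (repeatedly merge the two least-probable nodes; each merge adds 1 bit to every symbol beneath it): 5/23 + 7/23 = 12/23; 11/23 + 12/23 = 1. Resulting codeword lengths (in the order the probabilities were given): (1, 2, 2). L_avg = sum(p_i * l_i) = 11/23*1 + 7/23*2 + 5/23*2 = 35/23 = 1.5217

1.5217 bits


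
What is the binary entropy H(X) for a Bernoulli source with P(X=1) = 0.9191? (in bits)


H = -p*log2(p) - (1-p)*log2(1-p). -0.9191*log2(0.9191) = 0.111860; -0.0809*log2(0.0809) = 0.293482. H = 0.111860 + 0.293482 = 0.4053

0.4053 bits


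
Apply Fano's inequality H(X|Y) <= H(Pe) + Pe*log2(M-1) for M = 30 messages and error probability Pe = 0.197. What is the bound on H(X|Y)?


H(Pe) = -Pe*log2(Pe) - (1-Pe)*log2(1-Pe) = -0.197*log2(0.197) - 0.803*log2(0.803) = 0.461715 + 0.254172 = 0.7159. Pe*log2(M-1) = 0.197*log2(29) = 0.957022. Bound = H(Pe) + Pe*log2(M-1) = 0.461715 + 0.254172 + 0.957022 = 1.6729

1.6729 bits


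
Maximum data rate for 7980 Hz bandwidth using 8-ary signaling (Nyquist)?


Rate = 2 * B * log2(M) = 2 * 7980 * 3.0 = 47880.0

47880.0 bps


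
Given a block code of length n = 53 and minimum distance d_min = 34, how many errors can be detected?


Detection capability = d_min - 1 = 34 - 1 = 33

33 errors


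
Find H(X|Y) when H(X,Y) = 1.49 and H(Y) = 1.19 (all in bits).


H(X|Y) = H(X,Y) - H(Y) = 1.49 - 1.19 = 0.3

0.3 bits


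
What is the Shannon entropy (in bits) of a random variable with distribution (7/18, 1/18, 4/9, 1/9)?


H = -sum(p_i * log2(p_i)). Terms: -(7/18)*log2(7/18) = 0.529888; -(1/18)*log2(1/18) = 0.231663; -(4/9)*log2(4/9) = 0.519967; -(1/9)*log2(1/9) = 0.352214. H = 0.529888 + 0.231663 + 0.519967 + 0.352214 = 1.6337

1.6337 bits


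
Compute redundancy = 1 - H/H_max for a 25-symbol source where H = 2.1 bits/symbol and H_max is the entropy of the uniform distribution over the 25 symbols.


H_max = log2(K) = log2(25) = 4.6439 bits/symbol. Redundancy = 1 - H/H_max = 1 - 2.1/4.6439 = 1 - 0.4522 = 0.5478

0.5478


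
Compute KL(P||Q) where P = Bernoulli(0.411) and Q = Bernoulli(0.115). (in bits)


KL = p*log2(p/q) + (1-p)*log2((1-p)/(1-q)) = 0.411*log2(0.411/0.115) + 0.589*log2(0.589/0.885) = 0.4092

0.4092 bits


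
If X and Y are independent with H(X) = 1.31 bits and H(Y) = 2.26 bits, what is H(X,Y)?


For independent variables, H(X,Y) = H(X) + H(Y) = 1.31 + 2.26 = 3.57

3.57 bits


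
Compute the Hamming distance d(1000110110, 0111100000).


Count differing positions: ^ ^ ^ ^ . ^ . ^ ^ . = 7 differences

7


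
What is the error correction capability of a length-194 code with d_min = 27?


Correction capability = floor((d-1)/2) = floor((27-1)/2) = 13

13 errors


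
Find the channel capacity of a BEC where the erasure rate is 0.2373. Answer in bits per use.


C = 1 - epsilon = 1 - 0.2373 = 0.7627

0.7627 bits


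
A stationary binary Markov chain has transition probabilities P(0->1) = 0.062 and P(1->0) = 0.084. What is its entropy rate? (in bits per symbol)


Stationary distribution: pi_0 = p10/(p01+p10) = 0.5753, pi_1 = 0.4247. Entropy rate H' = pi_0*H(p01) + pi_1*H(p10) = 0.5753*0.3353 + 0.4247*0.4161 = 0.3696

0.3696 bits/symbol


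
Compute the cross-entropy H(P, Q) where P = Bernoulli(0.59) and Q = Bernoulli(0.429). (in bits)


H(P,Q) = -p*log2(q) - (1-p)*log2(1-q). -0.59*log2(0.429) = 0.720361; -0.41*log2(0.571) = 0.331459. H(P,Q) = 0.720361 + 0.331459 = 1.0518

1.0518 bits


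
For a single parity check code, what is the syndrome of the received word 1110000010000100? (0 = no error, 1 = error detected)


Syndrome = XOR of all bits = 1 XOR 1 XOR 1 XOR 0 XOR 0 XOR 0 XOR 0 XOR 0 XOR 1 XOR 0 XOR 0 XOR 0 XOR 0 XOR 1 XOR 0 XOR 0 = 1

1


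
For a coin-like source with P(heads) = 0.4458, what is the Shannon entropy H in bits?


H = -p*log2(p) - (1-p)*log2(1-p). -0.4458*log2(0.4458) = 0.519594; -0.5542*log2(0.5542) = 0.471913. H = 0.519594 + 0.471913 = 0.9915

0.9915 bits


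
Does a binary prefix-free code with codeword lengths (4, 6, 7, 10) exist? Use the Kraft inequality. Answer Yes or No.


Kraft sum = sum(2^(-l_i)) = 0.0869, need <= 1. Result: satisfied (a binary prefix-free code with these lengths exists)

Yes


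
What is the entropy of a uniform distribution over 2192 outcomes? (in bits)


H = log2(n) = log2(2192) = 11.098

11.098 bits


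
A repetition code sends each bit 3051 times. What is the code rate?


Rate = k/n = 1/3051

1/3051


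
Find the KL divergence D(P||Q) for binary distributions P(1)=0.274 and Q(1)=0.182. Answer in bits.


KL = p*log2(p/q) + (1-p)*log2((1-p)/(1-q)) = 0.274*log2(0.274/0.182) + 0.726*log2(0.726/0.818) = 0.0368

0.0368 bits


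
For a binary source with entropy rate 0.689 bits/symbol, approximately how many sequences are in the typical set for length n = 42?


log2|A_typical| = nH = 42 * 0.689 = 28.938, so |A_typical| ~ 2^28.938 = 5.143e+08

5.143e+08


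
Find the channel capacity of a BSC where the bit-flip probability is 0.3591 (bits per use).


H(p) = -p*log2(p) - (1-p)*log2(1-p) = -0.3591*log2(0.3591) - 0.6409*log2(0.6409) = 0.530585 + 0.411348 = 0.9419. C = 1 - H(p) = 1 - 0.9419 = 0.0581

0.0581 bits


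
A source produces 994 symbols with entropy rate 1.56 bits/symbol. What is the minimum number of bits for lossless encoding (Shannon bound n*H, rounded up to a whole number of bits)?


Minimum bits >= n * H = 994 * 1.56 = 1550.64, rounded up to a whole number of bits = 1551

1551 bits


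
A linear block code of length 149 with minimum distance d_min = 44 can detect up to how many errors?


Detection capability = d_min - 1 = 44 - 1 = 43

43 errors


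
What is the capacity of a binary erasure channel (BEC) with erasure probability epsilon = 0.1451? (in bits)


C = 1 - epsilon = 1 - 0.1451 = 0.8549

0.8549 bits


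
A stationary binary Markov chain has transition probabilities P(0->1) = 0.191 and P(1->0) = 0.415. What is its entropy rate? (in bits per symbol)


Stationary distribution: pi_0 = p10/(p01+p10) = 0.6848, pi_1 = 0.3152. Entropy rate H' = pi_0*H(p01) + pi_1*H(p10) = 0.6848*0.7036 + 0.3152*0.9791 = 0.7904

0.7904 bits/symbol


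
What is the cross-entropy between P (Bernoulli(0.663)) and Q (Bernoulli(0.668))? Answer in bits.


H(P,Q) = -p*log2(q) - (1-p)*log2(1-q). -0.663*log2(0.668) = 0.385919; -0.337*log2(0.332) = 0.536081. H(P,Q) = 0.385919 + 0.536081 = 0.922

0.922 bits


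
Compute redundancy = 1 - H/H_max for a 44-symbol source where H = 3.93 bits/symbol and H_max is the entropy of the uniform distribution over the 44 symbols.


H_max = log2(K) = log2(44) = 5.4594 bits/symbol. Redundancy = 1 - H/H_max = 1 - 3.93/5.4594 = 1 - 0.7199 = 0.2801

0.2801


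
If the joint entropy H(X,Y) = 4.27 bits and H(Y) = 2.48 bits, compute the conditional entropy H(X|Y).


H(X|Y) = H(X,Y) - H(Y) = 4.27 - 2.48 = 1.79

1.79 bits


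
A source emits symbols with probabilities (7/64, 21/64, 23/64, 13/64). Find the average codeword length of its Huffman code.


Huffman construction (repeatedly merge the two least-probable nodes; each merge adds 1 bit to every symbol beneath it): 7/64 + 13/64 = 5/16; 5/16 + 21/64 = 41/64; 23/64 + 41/64 = 1. Resulting codeword lengths (in the order the probabilities were given): (3, 2, 1, 3). L_avg = sum(p_i * l_i) = 7/64*3 + 21/64*2 + 23/64*1 + 13/64*3 = 125/64 = 1.9531

1.9531 bits


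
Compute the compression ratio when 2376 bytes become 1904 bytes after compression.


Ratio = original / compressed = 2376 / 1904 = 1.2479

1.2479


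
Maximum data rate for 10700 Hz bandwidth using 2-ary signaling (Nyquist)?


Rate = 2 * B * log2(M) = 2 * 10700 * 1.0 = 21400.0

21400.0 bps


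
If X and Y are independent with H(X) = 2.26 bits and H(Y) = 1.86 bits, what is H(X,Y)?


For independent variables, H(X,Y) = H(X) + H(Y) = 2.26 + 1.86 = 4.12

4.12 bits


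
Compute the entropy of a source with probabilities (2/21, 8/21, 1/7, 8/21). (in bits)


H = -sum(p_i * log2(p_i)). Terms: -(2/21)*log2(2/21) = 0.323078; -(8/21)*log2(8/21) = 0.530407; -(1/7)*log2(1/7) = 0.401051; -(8/21)*log2(8/21) = 0.530407. H = 0.323078 + 0.530407 + 0.401051 + 0.530407 = 1.7849

1.7849 bits


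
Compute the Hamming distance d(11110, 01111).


Count differing positions: ^ . . . ^ = 2 differences

2


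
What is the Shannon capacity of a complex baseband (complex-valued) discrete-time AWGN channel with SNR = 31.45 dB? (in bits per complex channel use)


SNR_linear = 10^(31.45/10) = 1396.3684; C = log2(1 + SNR_linear) = log2(1 + 1396.3684) = 10.4485

10.4485 bits/channel use


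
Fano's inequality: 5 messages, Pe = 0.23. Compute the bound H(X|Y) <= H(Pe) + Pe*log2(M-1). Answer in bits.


H(Pe) = -Pe*log2(Pe) - (1-Pe)*log2(1-Pe) = -0.23*log2(0.23) - 0.77*log2(0.77) = 0.487668 + 0.290344 = 0.778. Pe*log2(M-1) = 0.23*log2(4) = 0.460000. Bound = H(Pe) + Pe*log2(M-1) = 0.487668 + 0.290344 + 0.460000 = 1.238

1.238 bits


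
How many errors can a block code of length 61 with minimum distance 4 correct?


Correction capability = floor((d-1)/2) = floor((4-1)/2) = 1

1 errors


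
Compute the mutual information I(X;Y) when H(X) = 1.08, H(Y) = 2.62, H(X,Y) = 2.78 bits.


I(X;Y) = H(X) + H(Y) - H(X,Y) = 1.08 + 2.62 - 2.78 = 0.92

0.92 bits


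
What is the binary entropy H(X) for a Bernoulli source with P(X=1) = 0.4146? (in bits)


H = -p*log2(p) - (1-p)*log2(1-p). -0.4146*log2(0.4146) = 0.526628; -0.5854*log2(0.5854) = 0.452225. H = 0.526628 + 0.452225 = 0.9789

0.9789 bits


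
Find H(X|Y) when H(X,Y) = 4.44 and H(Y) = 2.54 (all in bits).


H(X|Y) = H(X,Y) - H(Y) = 4.44 - 2.54 = 1.9

1.9 bits


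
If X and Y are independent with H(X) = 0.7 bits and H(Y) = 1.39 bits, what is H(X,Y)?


For independent variables, H(X,Y) = H(X) + H(Y) = 0.7 + 1.39 = 2.09

2.09 bits


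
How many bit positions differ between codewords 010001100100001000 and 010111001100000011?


Count differing positions: . . . ^ ^ . ^ . ^ . . . . . ^ . ^ ^ = 7 differences

7


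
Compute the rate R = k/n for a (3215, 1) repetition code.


Rate = k/n = 1/3215

1/3215


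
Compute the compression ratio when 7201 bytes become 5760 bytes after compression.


Ratio = original / compressed = 7201 / 5760 = 1.2502

1.2502


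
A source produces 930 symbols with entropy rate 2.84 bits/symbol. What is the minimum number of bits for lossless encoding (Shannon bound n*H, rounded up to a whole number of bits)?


Minimum bits >= n * H = 930 * 2.84 = 2641.2, rounded up to a whole number of bits = 2642

2642 bits


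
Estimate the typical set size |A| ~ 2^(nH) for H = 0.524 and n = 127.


log2|A_typical| = nH = 127 * 0.524 = 66.548, so |A_typical| ~ 2^66.548 = 1.079e+20

1.079e+20


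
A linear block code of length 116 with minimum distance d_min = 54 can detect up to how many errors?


Detection capability = d_min - 1 = 54 - 1 = 53

53 errors


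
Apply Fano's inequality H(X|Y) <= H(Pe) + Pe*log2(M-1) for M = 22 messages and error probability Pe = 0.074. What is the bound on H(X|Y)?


H(Pe) = -Pe*log2(Pe) - (1-Pe)*log2(1-Pe) = -0.074*log2(0.074) - 0.926*log2(0.926) = 0.277968 + 0.102708 = 0.3807. Pe*log2(M-1) = 0.074*log2(21) = 0.325031. Bound = H(Pe) + Pe*log2(M-1) = 0.277968 + 0.102708 + 0.325031 = 0.7057

0.7057 bits


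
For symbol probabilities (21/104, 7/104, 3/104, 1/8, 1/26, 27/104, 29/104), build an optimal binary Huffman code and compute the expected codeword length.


Huffman construction (repeatedly merge the two least-probable nodes; each merge adds 1 bit to every symbol beneath it): 3/104 + 1/26 = 7/104; 7/104 + 7/104 = 7/52; 1/8 + 7/52 = 27/104; 21/104 + 27/104 = 6/13; 27/104 + 29/104 = 7/13; 6/13 + 7/13 = 1. Resulting codeword lengths (in the order the probabilities were given): (2, 4, 5, 3, 5, 2, 2). L_avg = sum(p_i * l_i) = 21/104*2 + 7/104*4 + 3/104*5 + 1/8*3 + 1/26*5 + 27/104*2 + 29/104*2 = 32/13 = 2.4615

2.4615 bits


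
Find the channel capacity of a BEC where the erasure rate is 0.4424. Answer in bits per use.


C = 1 - epsilon = 1 - 0.4424 = 0.5576

0.5576 bits


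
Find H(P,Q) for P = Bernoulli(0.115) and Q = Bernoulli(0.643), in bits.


H(P,Q) = -p*log2(q) - (1-p)*log2(1-q). -0.115*log2(0.643) = 0.073268; -0.885*log2(0.357) = 1.315114. H(P,Q) = 0.073268 + 1.315114 = 1.3884

1.3884 bits


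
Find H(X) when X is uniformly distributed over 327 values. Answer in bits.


H = log2(n) = log2(327) = 8.3531

8.3531 bits


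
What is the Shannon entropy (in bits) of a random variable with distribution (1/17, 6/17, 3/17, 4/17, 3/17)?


H = -sum(p_i * log2(p_i)). Terms: -(1/17)*log2(1/17) = 0.240439; -(6/17)*log2(6/17) = 0.530294; -(3/17)*log2(3/17) = 0.441618; -(4/17)*log2(4/17) = 0.491168; -(3/17)*log2(3/17) = 0.441618. H = 0.240439 + 0.530294 + 0.441618 + 0.491168 + 0.441618 = 2.1451

2.1451 bits


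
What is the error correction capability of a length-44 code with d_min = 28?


Correction capability = floor((d-1)/2) = floor((28-1)/2) = 13

13 errors


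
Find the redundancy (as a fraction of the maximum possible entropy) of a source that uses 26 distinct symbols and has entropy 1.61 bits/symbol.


H_max = log2(K) = log2(26) = 4.7004 bits/symbol. Redundancy = 1 - H/H_max = 1 - 1.61/4.7004 = 1 - 0.3425 = 0.6575

0.6575


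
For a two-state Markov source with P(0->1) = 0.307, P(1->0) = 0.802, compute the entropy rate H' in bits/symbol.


Stationary distribution: pi_0 = p10/(p01+p10) = 0.7232, pi_1 = 0.2768. Entropy rate H' = pi_0*H(p01) + pi_1*H(p10) = 0.7232*0.8897 + 0.2768*0.7179 = 0.8421

0.8421 bits/symbol


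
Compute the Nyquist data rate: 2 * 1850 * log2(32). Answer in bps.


Rate = 2 * B * log2(M) = 2 * 1850 * 5.0 = 18500.0

18500.0 bps


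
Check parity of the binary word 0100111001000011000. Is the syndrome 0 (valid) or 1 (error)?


Syndrome = XOR of all bits = 0 XOR 1 XOR 0 XOR 0 XOR 1 XOR 1 XOR 1 XOR 0 XOR 0 XOR 1 XOR 0 XOR 0 XOR 0 XOR 0 XOR 1 XOR 1 XOR 0 XOR 0 XOR 0 = 1

1


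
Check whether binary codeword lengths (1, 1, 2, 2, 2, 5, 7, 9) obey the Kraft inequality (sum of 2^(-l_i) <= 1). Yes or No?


Kraft sum = sum(2^(-l_i)) = 1.791, need <= 1. Result: violated (a binary prefix-free code with these lengths cannot exist)

No


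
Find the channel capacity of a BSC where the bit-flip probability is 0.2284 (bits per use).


H(p) = -p*log2(p) - (1-p)*log2(1-p) = -0.2284*log2(0.2284) - 0.7716*log2(0.7716) = 0.486575 + 0.288636 = 0.7752. C = 1 - H(p) = 1 - 0.7752 = 0.2248

0.2248 bits


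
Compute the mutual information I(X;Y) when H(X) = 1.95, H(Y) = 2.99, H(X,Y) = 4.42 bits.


I(X;Y) = H(X) + H(Y) - H(X,Y) = 1.95 + 2.99 - 4.42 = 0.52

0.52 bits


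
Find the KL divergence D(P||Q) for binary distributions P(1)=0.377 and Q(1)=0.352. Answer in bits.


KL = p*log2(p/q) + (1-p)*log2((1-p)/(1-q)) = 0.377*log2(0.377/0.352) + 0.623*log2(0.623/0.648) = 0.002

0.002 bits


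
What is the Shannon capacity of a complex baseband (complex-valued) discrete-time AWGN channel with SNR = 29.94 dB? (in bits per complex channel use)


SNR_linear = 10^(29.94/10) = 986.2795; C = log2(1 + SNR_linear) = log2(1 + 986.2795) = 9.9473

9.9473 bits/channel use


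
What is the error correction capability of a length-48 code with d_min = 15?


Correction capability = floor((d-1)/2) = floor((15-1)/2) = 7

7 errors


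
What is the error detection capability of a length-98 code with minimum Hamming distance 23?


Detection capability = d_min - 1 = 23 - 1 = 22

22 errors


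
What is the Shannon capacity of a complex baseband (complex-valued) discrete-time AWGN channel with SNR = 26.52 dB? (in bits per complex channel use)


SNR_linear = 10^(26.52/10) = 448.7454; C = log2(1 + SNR_linear) = log2(1 + 448.7454) = 8.813

8.813 bits/channel use


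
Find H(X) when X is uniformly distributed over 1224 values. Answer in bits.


H = log2(n) = log2(1224) = 10.2574

10.2574 bits


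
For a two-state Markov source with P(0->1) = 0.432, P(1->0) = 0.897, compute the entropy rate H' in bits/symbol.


Stationary distribution: pi_0 = p10/(p01+p10) = 0.6749, pi_1 = 0.3251. Entropy rate H' = pi_0*H(p01) + pi_1*H(p10) = 0.6749*0.9866 + 0.3251*0.4784 = 0.8214

0.8214 bits/symbol


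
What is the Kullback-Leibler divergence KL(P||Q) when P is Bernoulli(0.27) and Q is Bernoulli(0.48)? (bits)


KL = p*log2(p/q) + (1-p)*log2((1-p)/(1-q)) = 0.27*log2(0.27/0.48) + 0.73*log2(0.73/0.52) = 0.1331

0.1331 bits


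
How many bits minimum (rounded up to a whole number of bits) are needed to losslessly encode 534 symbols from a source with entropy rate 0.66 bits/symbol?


Minimum bits >= n * H = 534 * 0.66 = 352.44, rounded up to a whole number of bits = 353

353 bits


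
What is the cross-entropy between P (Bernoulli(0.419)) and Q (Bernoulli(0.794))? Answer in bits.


H(P,Q) = -p*log2(q) - (1-p)*log2(1-q). -0.419*log2(0.794) = 0.139439; -0.581*log2(0.206) = 1.324264. H(P,Q) = 0.139439 + 1.324264 = 1.4637

1.4637 bits


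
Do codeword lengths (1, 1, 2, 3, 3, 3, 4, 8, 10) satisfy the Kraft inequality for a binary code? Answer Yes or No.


Kraft sum = sum(2^(-l_i)) = 1.6924, need <= 1. Result: violated (a binary prefix-free code with these lengths cannot exist)

No


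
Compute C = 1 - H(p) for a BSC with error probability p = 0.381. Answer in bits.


H(p) = -p*log2(p) - (1-p)*log2(1-p) = -0.381*log2(0.381) - 0.619*log2(0.619) = 0.530404 + 0.428341 = 0.9587. C = 1 - H(p) = 1 - 0.9587 = 0.0413

0.0413 bits


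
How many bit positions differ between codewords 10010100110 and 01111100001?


Count differing positions: ^ ^ ^ . ^ . . . ^ ^ ^ = 7 differences

7


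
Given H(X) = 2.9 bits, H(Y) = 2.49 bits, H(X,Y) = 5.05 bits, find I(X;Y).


I(X;Y) = H(X) + H(Y) - H(X,Y) = 2.9 + 2.49 - 5.05 = 0.34

0.34 bits


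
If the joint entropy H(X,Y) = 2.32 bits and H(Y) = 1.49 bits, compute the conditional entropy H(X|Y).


H(X|Y) = H(X,Y) - H(Y) = 2.32 - 1.49 = 0.83

0.83 bits


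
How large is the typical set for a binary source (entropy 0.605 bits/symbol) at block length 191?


log2|A_typical| = nH = 191 * 0.605 = 115.555, so |A_typical| ~ 2^115.555 = 6.103e+34

6.103e+34


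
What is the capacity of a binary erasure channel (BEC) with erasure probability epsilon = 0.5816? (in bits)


C = 1 - epsilon = 1 - 0.5816 = 0.4184

0.4184 bits


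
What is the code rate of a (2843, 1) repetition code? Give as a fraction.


Rate = k/n = 1/2843

1/2843


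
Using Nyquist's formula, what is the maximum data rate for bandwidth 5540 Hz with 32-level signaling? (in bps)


Rate = 2 * B * log2(M) = 2 * 5540 * 5.0 = 55400.0

55400.0 bps


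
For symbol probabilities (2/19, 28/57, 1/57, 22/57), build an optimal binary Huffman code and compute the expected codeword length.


Huffman construction (repeatedly merge the two least-probable nodes; each merge adds 1 bit to every symbol beneath it): 1/57 + 2/19 = 7/57; 7/57 + 22/57 = 29/57; 28/57 + 29/57 = 1. Resulting codeword lengths (in the order the probabilities were given): (3, 1, 3, 2). L_avg = sum(p_i * l_i) = 2/19*3 + 28/57*1 + 1/57*3 + 22/57*2 = 31/19 = 1.6316

1.6316 bits


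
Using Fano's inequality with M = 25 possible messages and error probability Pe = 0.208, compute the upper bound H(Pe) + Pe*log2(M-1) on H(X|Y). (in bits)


H(Pe) = -Pe*log2(Pe) - (1-Pe)*log2(1-Pe) = -0.208*log2(0.208) - 0.792*log2(0.792) = 0.471192 + 0.266451 = 0.7376. Pe*log2(M-1) = 0.208*log2(24) = 0.953672. Bound = H(Pe) + Pe*log2(M-1) = 0.471192 + 0.266451 + 0.953672 = 1.6913

1.6913 bits


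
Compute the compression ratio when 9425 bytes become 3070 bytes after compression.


Ratio = original / compressed = 9425 / 3070 = 3.07

3.07


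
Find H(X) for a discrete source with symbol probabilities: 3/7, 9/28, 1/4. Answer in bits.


H = -sum(p_i * log2(p_i)). Terms: -(3/7)*log2(3/7) = 0.523882; -(9/28)*log2(9/28) = 0.526317; -(1/4)*log2(1/4) = 0.500000. H = 0.523882 + 0.526317 + 0.500000 = 1.5502

1.5502 bits


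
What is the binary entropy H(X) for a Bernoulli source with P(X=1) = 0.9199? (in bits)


H = -p*log2(p) - (1-p)*log2(1-p). -0.9199*log2(0.9199) = 0.110803; -0.0801*log2(0.0801) = 0.291729. H = 0.110803 + 0.291729 = 0.4025

0.4025 bits


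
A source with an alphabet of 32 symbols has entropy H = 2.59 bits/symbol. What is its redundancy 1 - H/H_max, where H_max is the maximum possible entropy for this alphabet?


H_max = log2(K) = log2(32) = 5.0 bits/symbol. Redundancy = 1 - H/H_max = 1 - 2.59/5.0 = 1 - 0.518 = 0.482

0.482
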